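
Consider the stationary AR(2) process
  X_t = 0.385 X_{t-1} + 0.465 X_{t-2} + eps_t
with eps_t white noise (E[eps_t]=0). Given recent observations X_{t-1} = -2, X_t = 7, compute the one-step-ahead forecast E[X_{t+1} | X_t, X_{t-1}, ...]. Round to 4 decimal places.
E[X_{t+1} \mid \mathcal F_t] = 1.7650

For an AR(p) model X_t = c + sum_i phi_i X_{t-i} + eps_t, the
one-step-ahead conditional mean is
  E[X_{t+1} | X_t, ...] = c + sum_i phi_i X_{t+1-i}.
Substitute known values:
  E[X_{t+1} | ...] = (0.385) * (7) + (0.465) * (-2)
                   = 1.7650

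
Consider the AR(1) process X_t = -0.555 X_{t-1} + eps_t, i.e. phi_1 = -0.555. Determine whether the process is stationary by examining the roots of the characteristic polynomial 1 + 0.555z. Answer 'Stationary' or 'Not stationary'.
\text{Stationary}

The AR(p) characteristic polynomial is P(z) = 1 + 0.555z.
Stationarity requires all roots to lie outside the unit circle, i.e. |z| > 1 for every root.
This is linear in z: 1 + (0.555) z = 0  =>  z = -1/(0.555) = -1.801802,  |z| = 1.801802.
Moduli of all roots: 1.8018.
All moduli strictly greater than 1? Yes.
Verdict: Stationary.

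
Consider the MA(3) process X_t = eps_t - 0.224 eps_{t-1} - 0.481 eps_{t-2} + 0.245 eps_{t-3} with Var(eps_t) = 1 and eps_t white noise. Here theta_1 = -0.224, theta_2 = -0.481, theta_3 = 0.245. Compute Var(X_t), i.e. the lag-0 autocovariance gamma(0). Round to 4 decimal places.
\gamma(0) = 1.3416

For an MA(q) process X_t = eps_t + sum_i theta_i eps_{t-i} with
Var(eps_t) = sigma^2, the variance is
  gamma(0) = sigma^2 * (1 + sum_i theta_i^2).
  sum_i theta_i^2 = (-0.224)^2 + (-0.481)^2 + (0.245)^2 = 0.050176 + 0.231361 + 0.060025 = 0.341562.
  gamma(0) = 1 * (1 + 0.341562) = 1 * 1.341562 = 1.341562, which rounds to 1.3416.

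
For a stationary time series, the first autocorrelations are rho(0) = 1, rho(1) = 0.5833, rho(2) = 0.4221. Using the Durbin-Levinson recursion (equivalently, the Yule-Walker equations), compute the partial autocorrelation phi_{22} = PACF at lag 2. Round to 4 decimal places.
\phi_{22} = 0.1241

The PACF at lag k is phi_{kk}, the last component of the solution
to the Yule-Walker system G_k phi = r_k where
  (G_k)_{ij} = rho(|i - j|), (r_k)_i = rho(i), i,j = 1..k.
Equivalently, Durbin-Levinson gives phi_{kk} iteratively:
  phi_{11} = rho(1)
  phi_{kk} = [rho(k) - sum_{j=1..k-1} phi_{k-1,j} rho(k-j)]
            / [1 - sum_{j=1..k-1} phi_{k-1,j} rho(j)],
  phi_{k,j} = phi_{k-1,j} - phi_{kk} phi_{k-1,k-j},  j = 1..k-1.
Step k = 1:
  phi_11 = rho(1) = 0.5833.
Step k = 2:
  phi_22 = [rho(2) - phi_11 rho(1)] / [1 - phi_11 rho(1)] = [0.4221 - (0.5833)(0.5833)] / [1 - (0.5833)(0.5833)]
         = 0.08186111 / 0.65976111 = 0.1241.
Therefore phi_{22} = 0.1241.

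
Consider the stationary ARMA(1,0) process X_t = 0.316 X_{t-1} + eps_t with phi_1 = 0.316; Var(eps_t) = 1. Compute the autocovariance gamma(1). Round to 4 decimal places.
\gamma(1) = 0.3511

Multiply the model equation by X_{t-k} and take expectations. With theta_0 = psi_0 = 1 and psi_j the MA(infinity) weights, this gives
  gamma(k) - sum_i phi_i gamma(k-i) = c_k,
  c_k = sigma^2 * sum_{j=k..q} theta_j psi_{j-k}   (c_k = 0 for k > q),
using gamma(-m) = gamma(m).
Pure AR (q = 0): c_0 = sigma^2 = 1, c_k = 0 for k >= 1.
Equations for k = 0 and k = 1 (AR order 1):
  gamma(0) = phi_1 gamma(1) + c_0
  gamma(1) = phi_1 gamma(0) + c_1
Substituting the second into the first: gamma(0) (1 - phi_1^2) = c_0 + phi_1 c_1, so
  gamma(0) = c_0 / (1 - phi_1^2) = 1 / (1 - (0.316)^2) = 1 / 0.900144 = 1.110933.
  gamma(1) = phi_1 gamma(0) = (0.316)(1.110933) = 0.351055.
Therefore gamma(1) = 0.3511 (to 4 decimal places).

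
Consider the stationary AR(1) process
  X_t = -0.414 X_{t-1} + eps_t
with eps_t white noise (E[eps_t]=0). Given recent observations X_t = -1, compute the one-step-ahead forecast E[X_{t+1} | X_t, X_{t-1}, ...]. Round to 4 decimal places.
E[X_{t+1} \mid \mathcal F_t] = 0.4140

For an AR(p) model X_t = c + sum_i phi_i X_{t-i} + eps_t, the
one-step-ahead conditional mean is
  E[X_{t+1} | X_t, ...] = c + sum_i phi_i X_{t+1-i}.
Substitute known values:
  E[X_{t+1} | ...] = (-0.414) * (-1)
                   = 0.4140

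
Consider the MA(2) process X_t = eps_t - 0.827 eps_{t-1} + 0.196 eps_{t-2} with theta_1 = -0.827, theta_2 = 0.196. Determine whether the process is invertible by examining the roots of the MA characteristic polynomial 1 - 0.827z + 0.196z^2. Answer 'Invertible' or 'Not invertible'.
\text{Invertible}

The MA(q) characteristic polynomial is P(z) = 1 - 0.827z + 0.196z^2.
Invertibility requires all roots to lie outside the unit circle, i.e. |z| > 1 for every root.
Set 1 + (-0.827) z + (0.196) z^2 = 0, i.e. a z^2 + b z + c = 0 with a = 0.196, b = -0.827, c = 1.
Discriminant D = b^2 - 4ac = (-0.827)^2 - 4*(0.196)*1 = 0.683929 - (0.784) = -0.100071.
D < 0, so the roots are the complex-conjugate pair z = (-b +/- i sqrt(-D)) / (2a) = 2.1097 +/- 0.807i.
For a conjugate pair |z|^2 = z * conj(z) = (product of roots) = c/a = 1/(0.196) = 5.102041, so |z| = sqrt(5.102041) = 2.2588 for both roots.
Moduli of all roots: 2.2588, 2.2588.
All moduli strictly greater than 1? Yes.
Verdict: Invertible.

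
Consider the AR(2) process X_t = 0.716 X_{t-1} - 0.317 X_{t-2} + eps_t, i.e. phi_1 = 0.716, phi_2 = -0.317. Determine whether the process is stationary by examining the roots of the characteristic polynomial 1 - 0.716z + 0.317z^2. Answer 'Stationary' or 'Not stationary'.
\text{Stationary}

The AR(p) characteristic polynomial is P(z) = 1 - 0.716z + 0.317z^2.
Stationarity requires all roots to lie outside the unit circle, i.e. |z| > 1 for every root.
Set 1 + (-0.716) z + (0.317) z^2 = 0, i.e. a z^2 + b z + c = 0 with a = 0.317, b = -0.716, c = 1.
Discriminant D = b^2 - 4ac = (-0.716)^2 - 4*(0.317)*1 = 0.512656 - (1.268) = -0.755344.
D < 0, so the roots are the complex-conjugate pair z = (-b +/- i sqrt(-D)) / (2a) = 1.1293 +/- 1.3708i.
For a conjugate pair |z|^2 = z * conj(z) = (product of roots) = c/a = 1/(0.317) = 3.154574, so |z| = sqrt(3.154574) = 1.7761 for both roots.
Moduli of all roots: 1.7761, 1.7761.
All moduli strictly greater than 1? Yes.
Verdict: Stationary.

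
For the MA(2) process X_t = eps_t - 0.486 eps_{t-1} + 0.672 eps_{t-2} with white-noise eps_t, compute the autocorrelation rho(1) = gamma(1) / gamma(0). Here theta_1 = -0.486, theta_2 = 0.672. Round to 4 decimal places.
\rho(1) = -0.4815

For an MA(q) process with theta_0 = 1, the autocovariance is
  gamma(k) = sigma^2 * sum_{i=0..q-k} theta_i * theta_{i+k},
and rho(k) = gamma(k) / gamma(0). Sigma^2 cancels.
  numerator   = (1)*(-0.486) + (-0.486)*(0.672) = -0.812592.
  denominator = (1)^2 + (-0.486)^2 + (0.672)^2 = 1.68778.
  rho(1) = -0.812592 / 1.68778 = -0.4815.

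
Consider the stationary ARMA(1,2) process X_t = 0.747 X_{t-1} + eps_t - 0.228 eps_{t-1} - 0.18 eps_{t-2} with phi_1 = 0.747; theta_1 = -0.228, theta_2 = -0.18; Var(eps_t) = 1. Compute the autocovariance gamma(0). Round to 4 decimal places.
\gamma(0) = 1.3670

Multiply the model equation by X_{t-k} and take expectations. With theta_0 = psi_0 = 1 and psi_j the MA(infinity) weights, this gives
  gamma(k) - sum_i phi_i gamma(k-i) = c_k,
  c_k = sigma^2 * sum_{j=k..q} theta_j psi_{j-k}   (c_k = 0 for k > q),
using gamma(-m) = gamma(m).
psi-weights needed (psi_j = theta_j + sum_i phi_i psi_{j-i}):
  psi_1 = theta_1 + phi_1 = -0.228 + (0.747) = 0.519
  psi_2 = theta_2 + phi_1 psi_1 = -0.18 + (0.747)(0.519) = 0.207693
Right-hand sides:
  c_0 = sigma^2 (1 + theta_1 psi_1 + theta_2 psi_2) = 1 * (1 + (-0.228)(0.519) + (-0.18)(0.207693)) = 1 * 0.844283 = 0.844283
  c_1 = sigma^2 (theta_1 + theta_2 psi_1) = 1 * (-0.228 + (-0.18)(0.519)) = -0.32142
  c_2 = sigma^2 theta_2 = 1 * (-0.18) = -0.18
Equations for k = 0 and k = 1 (AR order 1):
  gamma(0) = phi_1 gamma(1) + c_0
  gamma(1) = phi_1 gamma(0) + c_1
Substituting the second into the first: gamma(0) (1 - phi_1^2) = c_0 + phi_1 c_1, so
  gamma(0) = (c_0 + phi_1 c_1) / (1 - phi_1^2) = (0.844283 + (0.747)(-0.32142)) / (1 - (0.747)^2) = 0.604183 / 0.441991 = 1.366957.
Therefore gamma(0) = 1.3670 (to 4 decimal places).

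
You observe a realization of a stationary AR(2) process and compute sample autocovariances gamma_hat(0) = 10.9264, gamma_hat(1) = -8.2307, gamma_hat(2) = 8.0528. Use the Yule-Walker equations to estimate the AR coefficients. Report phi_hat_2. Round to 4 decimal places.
\hat\phi_{2} = 0.3920

The Yule-Walker equations for an AR(p) process read, in matrix form,
  Gamma_p phi = r_p,   with   (Gamma_p)_{ij} = gamma(|i - j|),
                       (r_p)_i = gamma(i),   i,j = 1..p.
Substitute the sample gammas (Toeplitz matrix and right-hand side of size 2):
  Gamma_p = [[10.9264, -8.2307], [-8.2307, 10.9264]]
  r_p     = [-8.2307, 8.0528]
Written out:
  10.9264 phi_1 - 8.2307 phi_2 = -8.2307
  -8.2307 phi_1 + 10.9264 phi_2 = 8.0528
Solve by Cramer's rule:
  det = gamma(0)^2 - gamma(1)^2 = (10.9264)^2 - (-8.2307)^2 = 119.38621696 - 67.74442249 = 51.64179447
  phi_hat_1 = [gamma(1) gamma(0) - gamma(1) gamma(2)] / det = [(-8.2307)(10.9264) - (-8.2307)(8.0528)] / 51.64179447 = -23.65173952 / 51.64179447 = -0.458
  phi_hat_2 = [gamma(0) gamma(2) - gamma(1)^2] / det = [(10.9264)(8.0528) - (-8.2307)^2] / 51.64179447 = 20.24369143 / 51.64179447 = 0.392
So phi_hat = [-0.4580, 0.3920].
Therefore phi_hat_2 = 0.3920.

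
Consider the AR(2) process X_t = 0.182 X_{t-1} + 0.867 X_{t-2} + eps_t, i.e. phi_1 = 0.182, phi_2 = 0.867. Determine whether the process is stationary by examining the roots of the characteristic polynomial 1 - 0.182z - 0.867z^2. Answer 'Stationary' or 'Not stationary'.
\text{Not stationary}

The AR(p) characteristic polynomial is P(z) = 1 - 0.182z - 0.867z^2.
Stationarity requires all roots to lie outside the unit circle, i.e. |z| > 1 for every root.
Set 1 + (-0.182) z + (-0.867) z^2 = 0, i.e. a z^2 + b z + c = 0 with a = -0.867, b = -0.182, c = 1.
Discriminant D = b^2 - 4ac = (-0.182)^2 - 4*(-0.867)*1 = 0.033124 - (-3.468) = 3.501124.
D >= 0, so the roots are real: z = (-b +/- sqrt(D)) / (2a) = (0.182 +/- 1.871129) / (-1.734).
  z_1 = (0.182 + 1.871129) / (-1.734) = -1.184,   |z_1| = 1.184.
  z_2 = (0.182 - 1.871129) / (-1.734) = 0.9741,   |z_2| = 0.9741.
Moduli of all roots: 1.1840, 0.9741.
All moduli strictly greater than 1? No.
Verdict: Not stationary.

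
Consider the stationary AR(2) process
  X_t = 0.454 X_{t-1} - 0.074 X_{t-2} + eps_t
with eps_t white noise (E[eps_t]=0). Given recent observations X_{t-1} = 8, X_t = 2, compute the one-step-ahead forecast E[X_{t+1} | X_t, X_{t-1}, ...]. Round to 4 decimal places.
E[X_{t+1} \mid \mathcal F_t] = 0.3160

For an AR(p) model X_t = c + sum_i phi_i X_{t-i} + eps_t, the
one-step-ahead conditional mean is
  E[X_{t+1} | X_t, ...] = c + sum_i phi_i X_{t+1-i}.
Substitute known values:
  E[X_{t+1} | ...] = (0.454) * (2) + (-0.074) * (8)
                   = 0.3160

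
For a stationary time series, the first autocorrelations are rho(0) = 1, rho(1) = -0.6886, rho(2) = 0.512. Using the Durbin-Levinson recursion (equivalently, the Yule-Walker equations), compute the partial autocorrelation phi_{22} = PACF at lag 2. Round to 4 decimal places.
\phi_{22} = 0.0719

The PACF at lag k is phi_{kk}, the last component of the solution
to the Yule-Walker system G_k phi = r_k where
  (G_k)_{ij} = rho(|i - j|), (r_k)_i = rho(i), i,j = 1..k.
Equivalently, Durbin-Levinson gives phi_{kk} iteratively:
  phi_{11} = rho(1)
  phi_{kk} = [rho(k) - sum_{j=1..k-1} phi_{k-1,j} rho(k-j)]
            / [1 - sum_{j=1..k-1} phi_{k-1,j} rho(j)],
  phi_{k,j} = phi_{k-1,j} - phi_{kk} phi_{k-1,k-j},  j = 1..k-1.
Step k = 1:
  phi_11 = rho(1) = -0.6886.
Step k = 2:
  phi_22 = [rho(2) - phi_11 rho(1)] / [1 - phi_11 rho(1)] = [0.512 - (-0.6886)(-0.6886)] / [1 - (-0.6886)(-0.6886)]
         = 0.03783004 / 0.52583004 = 0.0719.
Therefore phi_{22} = 0.0719.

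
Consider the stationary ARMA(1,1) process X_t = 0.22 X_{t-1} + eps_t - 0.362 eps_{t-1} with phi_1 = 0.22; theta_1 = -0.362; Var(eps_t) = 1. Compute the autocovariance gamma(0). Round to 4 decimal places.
\gamma(0) = 1.0212

Multiply the model equation by X_{t-k} and take expectations. With theta_0 = psi_0 = 1 and psi_j the MA(infinity) weights, this gives
  gamma(k) - sum_i phi_i gamma(k-i) = c_k,
  c_k = sigma^2 * sum_{j=k..q} theta_j psi_{j-k}   (c_k = 0 for k > q),
using gamma(-m) = gamma(m).
psi-weights needed (psi_j = theta_j + sum_i phi_i psi_{j-i}):
  psi_1 = theta_1 + phi_1 = -0.362 + (0.22) = -0.142
Right-hand sides:
  c_0 = sigma^2 (1 + theta_1 psi_1) = 1 * (1 + (-0.362)(-0.142)) = 1 * 1.051404 = 1.051404
  c_1 = sigma^2 theta_1 = 1 * (-0.362) = -0.362
  c_2 = 0
Equations for k = 0 and k = 1 (AR order 1):
  gamma(0) = phi_1 gamma(1) + c_0
  gamma(1) = phi_1 gamma(0) + c_1
Substituting the second into the first: gamma(0) (1 - phi_1^2) = c_0 + phi_1 c_1, so
  gamma(0) = (c_0 + phi_1 c_1) / (1 - phi_1^2) = (1.051404 + (0.22)(-0.362)) / (1 - (0.22)^2) = 0.971764 / 0.9516 = 1.02119.
Therefore gamma(0) = 1.0212 (to 4 decimal places).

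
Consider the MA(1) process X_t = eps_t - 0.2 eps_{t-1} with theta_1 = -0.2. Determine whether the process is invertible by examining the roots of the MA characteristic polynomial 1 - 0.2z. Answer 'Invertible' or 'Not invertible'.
\text{Invertible}

The MA(q) characteristic polynomial is P(z) = 1 - 0.2z.
Invertibility requires all roots to lie outside the unit circle, i.e. |z| > 1 for every root.
This is linear in z: 1 + (-0.2) z = 0  =>  z = -1/(-0.2) = 5,  |z| = 5.
Moduli of all roots: 5.0000.
All moduli strictly greater than 1? Yes.
Verdict: Invertible.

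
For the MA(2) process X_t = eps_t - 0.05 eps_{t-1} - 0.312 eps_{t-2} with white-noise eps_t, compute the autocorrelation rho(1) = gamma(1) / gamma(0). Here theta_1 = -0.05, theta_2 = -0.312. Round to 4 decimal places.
\rho(1) = -0.0313

For an MA(q) process with theta_0 = 1, the autocovariance is
  gamma(k) = sigma^2 * sum_{i=0..q-k} theta_i * theta_{i+k},
and rho(k) = gamma(k) / gamma(0). Sigma^2 cancels.
  numerator   = (1)*(-0.05) + (-0.05)*(-0.312) = -0.0344.
  denominator = (1)^2 + (-0.05)^2 + (-0.312)^2 = 1.099844.
  rho(1) = -0.0344 / 1.099844 = -0.0313.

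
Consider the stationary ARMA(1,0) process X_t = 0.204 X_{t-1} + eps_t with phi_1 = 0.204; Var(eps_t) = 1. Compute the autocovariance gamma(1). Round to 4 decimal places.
\gamma(1) = 0.2129

Multiply the model equation by X_{t-k} and take expectations. With theta_0 = psi_0 = 1 and psi_j the MA(infinity) weights, this gives
  gamma(k) - sum_i phi_i gamma(k-i) = c_k,
  c_k = sigma^2 * sum_{j=k..q} theta_j psi_{j-k}   (c_k = 0 for k > q),
using gamma(-m) = gamma(m).
Pure AR (q = 0): c_0 = sigma^2 = 1, c_k = 0 for k >= 1.
Equations for k = 0 and k = 1 (AR order 1):
  gamma(0) = phi_1 gamma(1) + c_0
  gamma(1) = phi_1 gamma(0) + c_1
Substituting the second into the first: gamma(0) (1 - phi_1^2) = c_0 + phi_1 c_1, so
  gamma(0) = c_0 / (1 - phi_1^2) = 1 / (1 - (0.204)^2) = 1 / 0.958384 = 1.043423.
  gamma(1) = phi_1 gamma(0) = (0.204)(1.043423) = 0.212858.
Therefore gamma(1) = 0.2129 (to 4 decimal places).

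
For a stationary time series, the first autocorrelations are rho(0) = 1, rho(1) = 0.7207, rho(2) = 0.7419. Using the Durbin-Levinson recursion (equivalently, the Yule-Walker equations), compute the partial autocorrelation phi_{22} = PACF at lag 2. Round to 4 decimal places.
\phi_{22} = 0.4630

The PACF at lag k is phi_{kk}, the last component of the solution
to the Yule-Walker system G_k phi = r_k where
  (G_k)_{ij} = rho(|i - j|), (r_k)_i = rho(i), i,j = 1..k.
Equivalently, Durbin-Levinson gives phi_{kk} iteratively:
  phi_{11} = rho(1)
  phi_{kk} = [rho(k) - sum_{j=1..k-1} phi_{k-1,j} rho(k-j)]
            / [1 - sum_{j=1..k-1} phi_{k-1,j} rho(j)],
  phi_{k,j} = phi_{k-1,j} - phi_{kk} phi_{k-1,k-j},  j = 1..k-1.
Step k = 1:
  phi_11 = rho(1) = 0.7207.
Step k = 2:
  phi_22 = [rho(2) - phi_11 rho(1)] / [1 - phi_11 rho(1)] = [0.7419 - (0.7207)(0.7207)] / [1 - (0.7207)(0.7207)]
         = 0.22249151 / 0.48059151 = 0.463.
Therefore phi_{22} = 0.4630.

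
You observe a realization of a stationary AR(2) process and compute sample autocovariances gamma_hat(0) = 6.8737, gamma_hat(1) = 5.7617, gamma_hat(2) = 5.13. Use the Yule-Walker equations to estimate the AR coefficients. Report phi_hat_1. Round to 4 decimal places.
\hat\phi_{1} = 0.7150

The Yule-Walker equations for an AR(p) process read, in matrix form,
  Gamma_p phi = r_p,   with   (Gamma_p)_{ij} = gamma(|i - j|),
                       (r_p)_i = gamma(i),   i,j = 1..p.
Substitute the sample gammas (Toeplitz matrix and right-hand side of size 2):
  Gamma_p = [[6.8737, 5.7617], [5.7617, 6.8737]]
  r_p     = [5.7617, 5.13]
Written out:
  6.8737 phi_1 + 5.7617 phi_2 = 5.7617
  5.7617 phi_1 + 6.8737 phi_2 = 5.13
Solve by Cramer's rule:
  det = gamma(0)^2 - gamma(1)^2 = (6.8737)^2 - (5.7617)^2 = 47.24775169 - 33.19718689 = 14.0505648
  phi_hat_1 = [gamma(1) gamma(0) - gamma(1) gamma(2)] / det = [(5.7617)(6.8737) - (5.7617)(5.13)] / 14.0505648 = 10.04667629 / 14.0505648 = 0.715
  phi_hat_2 = [gamma(0) gamma(2) - gamma(1)^2] / det = [(6.8737)(5.13) - (5.7617)^2] / 14.0505648 = 2.06489411 / 14.0505648 = 0.147
So phi_hat = [0.7150, 0.1470].
Therefore phi_hat_1 = 0.7150.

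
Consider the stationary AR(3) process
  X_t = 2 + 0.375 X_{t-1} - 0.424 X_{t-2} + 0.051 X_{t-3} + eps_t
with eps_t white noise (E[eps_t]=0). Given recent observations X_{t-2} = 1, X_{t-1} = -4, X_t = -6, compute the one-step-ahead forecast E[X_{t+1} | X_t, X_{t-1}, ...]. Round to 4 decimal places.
E[X_{t+1} \mid \mathcal F_t] = 1.4970

For an AR(p) model X_t = c + sum_i phi_i X_{t-i} + eps_t, the
one-step-ahead conditional mean is
  E[X_{t+1} | X_t, ...] = c + sum_i phi_i X_{t+1-i}.
Substitute known values:
  E[X_{t+1} | ...] = 2 + (0.375) * (-6) + (-0.424) * (-4) + (0.051) * (1)
                   = 1.4970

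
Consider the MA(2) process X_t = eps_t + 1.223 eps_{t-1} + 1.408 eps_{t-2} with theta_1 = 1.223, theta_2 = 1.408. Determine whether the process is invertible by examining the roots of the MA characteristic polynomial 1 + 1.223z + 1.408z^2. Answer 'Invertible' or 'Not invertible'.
\text{Not invertible}

The MA(q) characteristic polynomial is P(z) = 1 + 1.223z + 1.408z^2.
Invertibility requires all roots to lie outside the unit circle, i.e. |z| > 1 for every root.
Set 1 + (1.223) z + (1.408) z^2 = 0, i.e. a z^2 + b z + c = 0 with a = 1.408, b = 1.223, c = 1.
Discriminant D = b^2 - 4ac = (1.223)^2 - 4*(1.408)*1 = 1.495729 - (5.632) = -4.136271.
D < 0, so the roots are the complex-conjugate pair z = (-b +/- i sqrt(-D)) / (2a) = -0.4343 +/- 0.7222i.
For a conjugate pair |z|^2 = z * conj(z) = (product of roots) = c/a = 1/(1.408) = 0.710227, so |z| = sqrt(0.710227) = 0.8427 for both roots.
Moduli of all roots: 0.8427, 0.8427.
All moduli strictly greater than 1? No.
Verdict: Not invertible.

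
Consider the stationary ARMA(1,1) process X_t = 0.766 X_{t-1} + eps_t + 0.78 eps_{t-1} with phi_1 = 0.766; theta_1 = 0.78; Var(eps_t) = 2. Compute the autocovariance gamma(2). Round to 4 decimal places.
\gamma(2) = 9.1558

Multiply the model equation by X_{t-k} and take expectations. With theta_0 = psi_0 = 1 and psi_j the MA(infinity) weights, this gives
  gamma(k) - sum_i phi_i gamma(k-i) = c_k,
  c_k = sigma^2 * sum_{j=k..q} theta_j psi_{j-k}   (c_k = 0 for k > q),
using gamma(-m) = gamma(m).
psi-weights needed (psi_j = theta_j + sum_i phi_i psi_{j-i}):
  psi_1 = theta_1 + phi_1 = 0.78 + (0.766) = 1.546
Right-hand sides:
  c_0 = sigma^2 (1 + theta_1 psi_1) = 2 * (1 + (0.78)(1.546)) = 2 * 2.20588 = 4.41176
  c_1 = sigma^2 theta_1 = 2 * (0.78) = 1.56
  c_2 = 0
Equations for k = 0 and k = 1 (AR order 1):
  gamma(0) = phi_1 gamma(1) + c_0
  gamma(1) = phi_1 gamma(0) + c_1
Substituting the second into the first: gamma(0) (1 - phi_1^2) = c_0 + phi_1 c_1, so
  gamma(0) = (c_0 + phi_1 c_1) / (1 - phi_1^2) = (4.41176 + (0.766)(1.56)) / (1 - (0.766)^2) = 5.60672 / 0.413244 = 13.567578.
  gamma(1) = phi_1 gamma(0) + c_1 = (0.766)(13.567578) + (1.56) = 11.952764.
For k = 2 (> q): gamma(2) = phi_1 gamma(1) = (0.766)(11.952764) = 9.155818.
Therefore gamma(2) = 9.1558 (to 4 decimal places).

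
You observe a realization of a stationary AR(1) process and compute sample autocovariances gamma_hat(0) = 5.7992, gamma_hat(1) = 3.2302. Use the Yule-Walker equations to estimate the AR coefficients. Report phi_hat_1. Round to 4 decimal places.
\hat\phi_{1} = 0.5570

The Yule-Walker equations for an AR(p) process read, in matrix form,
  Gamma_p phi = r_p,   with   (Gamma_p)_{ij} = gamma(|i - j|),
                       (r_p)_i = gamma(i),   i,j = 1..p.
Substitute the sample gammas (Toeplitz matrix and right-hand side of size 1):
  Gamma_p = [[5.7992]]
  r_p     = [3.2302]
With p = 1 this is the single equation gamma(0) phi_1 = gamma(1):
  phi_hat_1 = gamma(1) / gamma(0) = 3.2302 / 5.7992 = 0.5570.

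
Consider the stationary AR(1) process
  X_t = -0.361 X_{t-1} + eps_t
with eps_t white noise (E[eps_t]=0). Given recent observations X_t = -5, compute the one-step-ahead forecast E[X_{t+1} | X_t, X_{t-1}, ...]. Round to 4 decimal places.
E[X_{t+1} \mid \mathcal F_t] = 1.8050

For an AR(p) model X_t = c + sum_i phi_i X_{t-i} + eps_t, the
one-step-ahead conditional mean is
  E[X_{t+1} | X_t, ...] = c + sum_i phi_i X_{t+1-i}.
Substitute known values:
  E[X_{t+1} | ...] = (-0.361) * (-5)
                   = 1.8050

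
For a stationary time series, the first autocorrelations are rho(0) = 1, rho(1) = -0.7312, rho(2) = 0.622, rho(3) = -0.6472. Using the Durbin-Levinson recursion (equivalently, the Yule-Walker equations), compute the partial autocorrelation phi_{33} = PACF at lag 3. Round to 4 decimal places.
\phi_{33} = -0.3130

The PACF at lag k is phi_{kk}, the last component of the solution
to the Yule-Walker system G_k phi = r_k where
  (G_k)_{ij} = rho(|i - j|), (r_k)_i = rho(i), i,j = 1..k.
Equivalently, Durbin-Levinson gives phi_{kk} iteratively:
  phi_{11} = rho(1)
  phi_{kk} = [rho(k) - sum_{j=1..k-1} phi_{k-1,j} rho(k-j)]
            / [1 - sum_{j=1..k-1} phi_{k-1,j} rho(j)],
  phi_{k,j} = phi_{k-1,j} - phi_{kk} phi_{k-1,k-j},  j = 1..k-1.
Step k = 1:
  phi_11 = rho(1) = -0.7312.
Step k = 2:
  phi_22 = [rho(2) - phi_11 rho(1)] / [1 - phi_11 rho(1)] = [0.622 - (-0.7312)(-0.7312)] / [1 - (-0.7312)(-0.7312)]
         = 0.08734656 / 0.46534656 = 0.187702.
  Update: phi_21 = phi_11 - phi_22 phi_11 = -0.7312 - (0.187702)(-0.7312) = -0.593952.
Step k = 3:
  phi_33 = [rho(3) - phi_21 rho(2) - phi_22 rho(1)] / [1 - phi_21 rho(1) - phi_22 rho(2)]
    numerator   = -0.6472 - (-0.593952)(0.622) - (0.187702)(-0.7312) = -0.14051392
    denominator = 1 - (-0.593952)(-0.7312) - (0.187702)(0.622) = 0.44895142
  phi_33 = -0.14051392 / 0.44895142 = -0.313.
Therefore phi_{33} = -0.3130.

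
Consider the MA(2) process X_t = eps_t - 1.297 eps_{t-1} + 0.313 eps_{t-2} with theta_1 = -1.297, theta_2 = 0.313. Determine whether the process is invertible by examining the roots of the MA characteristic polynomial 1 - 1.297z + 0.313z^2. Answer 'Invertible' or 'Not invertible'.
\text{Invertible}

The MA(q) characteristic polynomial is P(z) = 1 - 1.297z + 0.313z^2.
Invertibility requires all roots to lie outside the unit circle, i.e. |z| > 1 for every root.
Set 1 + (-1.297) z + (0.313) z^2 = 0, i.e. a z^2 + b z + c = 0 with a = 0.313, b = -1.297, c = 1.
Discriminant D = b^2 - 4ac = (-1.297)^2 - 4*(0.313)*1 = 1.682209 - (1.252) = 0.430209.
D >= 0, so the roots are real: z = (-b +/- sqrt(D)) / (2a) = (1.297 +/- 0.655903) / (0.626).
  z_1 = (1.297 + 0.655903) / (0.626) = 3.1197,   |z_1| = 3.1197.
  z_2 = (1.297 - 0.655903) / (0.626) = 1.0241,   |z_2| = 1.0241.
Moduli of all roots: 3.1197, 1.0241.
All moduli strictly greater than 1? Yes.
Verdict: Invertible.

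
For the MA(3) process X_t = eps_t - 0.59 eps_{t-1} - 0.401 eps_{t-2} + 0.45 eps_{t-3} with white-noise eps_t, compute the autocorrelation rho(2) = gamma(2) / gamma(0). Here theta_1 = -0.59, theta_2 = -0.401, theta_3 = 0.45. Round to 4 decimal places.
\rho(2) = -0.3894

For an MA(q) process with theta_0 = 1, the autocovariance is
  gamma(k) = sigma^2 * sum_{i=0..q-k} theta_i * theta_{i+k},
and rho(k) = gamma(k) / gamma(0). Sigma^2 cancels.
  numerator   = (1)*(-0.401) + (-0.59)*(0.45) = -0.6665.
  denominator = (1)^2 + (-0.59)^2 + (-0.401)^2 + (0.45)^2 = 1.711401.
  rho(2) = -0.6665 / 1.711401 = -0.3894.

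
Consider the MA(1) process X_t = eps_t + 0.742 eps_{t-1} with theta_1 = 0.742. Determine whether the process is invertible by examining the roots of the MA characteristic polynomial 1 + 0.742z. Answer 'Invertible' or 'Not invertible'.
\text{Invertible}

The MA(q) characteristic polynomial is P(z) = 1 + 0.742z.
Invertibility requires all roots to lie outside the unit circle, i.e. |z| > 1 for every root.
This is linear in z: 1 + (0.742) z = 0  =>  z = -1/(0.742) = -1.347709,  |z| = 1.347709.
Moduli of all roots: 1.3477.
All moduli strictly greater than 1? Yes.
Verdict: Invertible.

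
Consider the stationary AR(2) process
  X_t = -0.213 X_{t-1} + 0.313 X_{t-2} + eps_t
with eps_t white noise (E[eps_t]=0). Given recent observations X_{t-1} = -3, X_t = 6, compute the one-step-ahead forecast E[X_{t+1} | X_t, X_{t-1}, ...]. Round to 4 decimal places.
E[X_{t+1} \mid \mathcal F_t] = -2.2170

For an AR(p) model X_t = c + sum_i phi_i X_{t-i} + eps_t, the
one-step-ahead conditional mean is
  E[X_{t+1} | X_t, ...] = c + sum_i phi_i X_{t+1-i}.
Substitute known values:
  E[X_{t+1} | ...] = (-0.213) * (6) + (0.313) * (-3)
                   = -2.2170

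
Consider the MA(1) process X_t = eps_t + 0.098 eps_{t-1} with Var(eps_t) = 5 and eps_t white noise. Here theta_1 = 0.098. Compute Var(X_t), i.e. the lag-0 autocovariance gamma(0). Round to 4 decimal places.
\gamma(0) = 5.0480

For an MA(q) process X_t = eps_t + sum_i theta_i eps_{t-i} with
Var(eps_t) = sigma^2, the variance is
  gamma(0) = sigma^2 * (1 + sum_i theta_i^2).
  sum_i theta_i^2 = (0.098)^2 = 0.009604.
  gamma(0) = 5 * (1 + 0.009604) = 5 * 1.009604 = 5.04802, which rounds to 5.0480.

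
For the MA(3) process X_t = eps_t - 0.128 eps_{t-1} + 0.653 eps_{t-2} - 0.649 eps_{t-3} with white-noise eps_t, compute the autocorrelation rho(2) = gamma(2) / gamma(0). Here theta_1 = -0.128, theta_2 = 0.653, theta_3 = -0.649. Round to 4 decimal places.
\rho(2) = 0.3949

For an MA(q) process with theta_0 = 1, the autocovariance is
  gamma(k) = sigma^2 * sum_{i=0..q-k} theta_i * theta_{i+k},
and rho(k) = gamma(k) / gamma(0). Sigma^2 cancels.
  numerator   = (1)*(0.653) + (-0.128)*(-0.649) = 0.736072.
  denominator = (1)^2 + (-0.128)^2 + (0.653)^2 + (-0.649)^2 = 1.863994.
  rho(2) = 0.736072 / 1.863994 = 0.3949.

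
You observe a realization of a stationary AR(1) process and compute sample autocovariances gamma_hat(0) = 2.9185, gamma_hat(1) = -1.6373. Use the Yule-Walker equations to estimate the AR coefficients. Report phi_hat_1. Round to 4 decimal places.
\hat\phi_{1} = -0.5610

The Yule-Walker equations for an AR(p) process read, in matrix form,
  Gamma_p phi = r_p,   with   (Gamma_p)_{ij} = gamma(|i - j|),
                       (r_p)_i = gamma(i),   i,j = 1..p.
Substitute the sample gammas (Toeplitz matrix and right-hand side of size 1):
  Gamma_p = [[2.9185]]
  r_p     = [-1.6373]
With p = 1 this is the single equation gamma(0) phi_1 = gamma(1):
  phi_hat_1 = gamma(1) / gamma(0) = -1.6373 / 2.9185 = -0.5610.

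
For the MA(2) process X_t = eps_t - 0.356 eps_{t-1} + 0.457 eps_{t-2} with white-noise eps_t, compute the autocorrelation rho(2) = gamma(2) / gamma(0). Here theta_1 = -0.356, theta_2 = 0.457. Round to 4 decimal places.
\rho(2) = 0.3422

For an MA(q) process with theta_0 = 1, the autocovariance is
  gamma(k) = sigma^2 * sum_{i=0..q-k} theta_i * theta_{i+k},
and rho(k) = gamma(k) / gamma(0). Sigma^2 cancels.
  numerator   = (1)*(0.457) = 0.457.
  denominator = (1)^2 + (-0.356)^2 + (0.457)^2 = 1.335585.
  rho(2) = 0.457 / 1.335585 = 0.3422.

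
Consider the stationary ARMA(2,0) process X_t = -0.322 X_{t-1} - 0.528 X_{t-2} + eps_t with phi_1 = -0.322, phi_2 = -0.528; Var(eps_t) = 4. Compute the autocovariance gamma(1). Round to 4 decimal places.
\gamma(1) = -1.2231

Multiply the model equation by X_{t-k} and take expectations. With theta_0 = psi_0 = 1 and psi_j the MA(infinity) weights, this gives
  gamma(k) - sum_i phi_i gamma(k-i) = c_k,
  c_k = sigma^2 * sum_{j=k..q} theta_j psi_{j-k}   (c_k = 0 for k > q),
using gamma(-m) = gamma(m).
Pure AR (q = 0): c_0 = sigma^2 = 4, c_k = 0 for k >= 1.
Equations for k = 0, 1, 2 (AR order 2, c_2 = 0):
  (E0) gamma(0) = phi_1 gamma(1) + phi_2 gamma(2) + c_0
  (E1) gamma(1) = phi_1 gamma(0) + phi_2 gamma(1) + c_1
  (E2) gamma(2) = phi_1 gamma(1) + phi_2 gamma(0)
From (E1): gamma(1) = A gamma(0) + B with
  A = phi_1 / (1 - phi_2) = -0.322 / 1.528 = -0.210733,   B = c_1 / (1 - phi_2) = 0 / 1.528 = 0.
Insert (E2) into (E0): gamma(0) (1 - phi_2^2) = phi_1 (1 + phi_2) gamma(1) + c_0.
  phi_1 (1 + phi_2) = (-0.322)(0.472) = -0.151984,   1 - phi_2^2 = 0.721216.
Replace gamma(1) by A gamma(0) + B and collect gamma(0):
  gamma(0) [0.721216 - (-0.151984)(-0.210733)] = c_0 = 4
  gamma(0) * 0.689188 = 4
  gamma(0) = 4 / 0.689188 = 5.803932.
  gamma(1) = A gamma(0) = (-0.210733)(5.803932) = -1.22308.
Therefore gamma(1) = -1.2231 (to 4 decimal places).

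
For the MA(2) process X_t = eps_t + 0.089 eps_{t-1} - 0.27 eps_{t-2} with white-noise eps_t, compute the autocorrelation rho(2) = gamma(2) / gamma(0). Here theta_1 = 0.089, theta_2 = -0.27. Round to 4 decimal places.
\rho(2) = -0.2498

For an MA(q) process with theta_0 = 1, the autocovariance is
  gamma(k) = sigma^2 * sum_{i=0..q-k} theta_i * theta_{i+k},
and rho(k) = gamma(k) / gamma(0). Sigma^2 cancels.
  numerator   = (1)*(-0.27) = -0.27.
  denominator = (1)^2 + (0.089)^2 + (-0.27)^2 = 1.080821.
  rho(2) = -0.27 / 1.080821 = -0.2498.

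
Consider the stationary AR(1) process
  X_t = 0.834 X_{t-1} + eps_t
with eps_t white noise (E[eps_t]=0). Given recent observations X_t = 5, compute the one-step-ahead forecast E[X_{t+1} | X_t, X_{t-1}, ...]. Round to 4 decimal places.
E[X_{t+1} \mid \mathcal F_t] = 4.1700

For an AR(p) model X_t = c + sum_i phi_i X_{t-i} + eps_t, the
one-step-ahead conditional mean is
  E[X_{t+1} | X_t, ...] = c + sum_i phi_i X_{t+1-i}.
Substitute known values:
  E[X_{t+1} | ...] = (0.834) * (5)
                   = 4.1700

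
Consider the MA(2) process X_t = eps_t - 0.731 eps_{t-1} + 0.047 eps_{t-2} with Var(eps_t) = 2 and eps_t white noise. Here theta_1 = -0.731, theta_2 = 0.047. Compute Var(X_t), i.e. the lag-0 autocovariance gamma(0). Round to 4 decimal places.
\gamma(0) = 3.0731

For an MA(q) process X_t = eps_t + sum_i theta_i eps_{t-i} with
Var(eps_t) = sigma^2, the variance is
  gamma(0) = sigma^2 * (1 + sum_i theta_i^2).
  sum_i theta_i^2 = (-0.731)^2 + (0.047)^2 = 0.534361 + 0.002209 = 0.53657.
  gamma(0) = 2 * (1 + 0.53657) = 2 * 1.53657 = 3.07314, which rounds to 3.0731.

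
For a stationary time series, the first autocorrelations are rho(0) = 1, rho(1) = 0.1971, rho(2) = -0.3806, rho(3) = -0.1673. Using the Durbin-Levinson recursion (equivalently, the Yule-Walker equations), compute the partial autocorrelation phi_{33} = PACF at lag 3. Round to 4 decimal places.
\phi_{33} = 0.0340

The PACF at lag k is phi_{kk}, the last component of the solution
to the Yule-Walker system G_k phi = r_k where
  (G_k)_{ij} = rho(|i - j|), (r_k)_i = rho(i), i,j = 1..k.
Equivalently, Durbin-Levinson gives phi_{kk} iteratively:
  phi_{11} = rho(1)
  phi_{kk} = [rho(k) - sum_{j=1..k-1} phi_{k-1,j} rho(k-j)]
            / [1 - sum_{j=1..k-1} phi_{k-1,j} rho(j)],
  phi_{k,j} = phi_{k-1,j} - phi_{kk} phi_{k-1,k-j},  j = 1..k-1.
Step k = 1:
  phi_11 = rho(1) = 0.1971.
Step k = 2:
  phi_22 = [rho(2) - phi_11 rho(1)] / [1 - phi_11 rho(1)] = [-0.3806 - (0.1971)(0.1971)] / [1 - (0.1971)(0.1971)]
         = -0.41944841 / 0.96115159 = -0.436402.
  Update: phi_21 = phi_11 - phi_22 phi_11 = 0.1971 - (-0.436402)(0.1971) = 0.283115.
Step k = 3:
  phi_33 = [rho(3) - phi_21 rho(2) - phi_22 rho(1)] / [1 - phi_21 rho(1) - phi_22 rho(2)]
    numerator   = -0.1673 - (0.283115)(-0.3806) - (-0.436402)(0.1971) = 0.02646832
    denominator = 1 - (0.283115)(0.1971) - (-0.436402)(-0.3806) = 0.77810349
  phi_33 = 0.02646832 / 0.77810349 = 0.034.
Therefore phi_{33} = 0.0340.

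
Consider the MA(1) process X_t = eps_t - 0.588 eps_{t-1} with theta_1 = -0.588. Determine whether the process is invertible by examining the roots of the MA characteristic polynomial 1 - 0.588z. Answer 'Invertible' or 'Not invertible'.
\text{Invertible}

The MA(q) characteristic polynomial is P(z) = 1 - 0.588z.
Invertibility requires all roots to lie outside the unit circle, i.e. |z| > 1 for every root.
This is linear in z: 1 + (-0.588) z = 0  =>  z = -1/(-0.588) = 1.70068,  |z| = 1.70068.
Moduli of all roots: 1.7007.
All moduli strictly greater than 1? Yes.
Verdict: Invertible.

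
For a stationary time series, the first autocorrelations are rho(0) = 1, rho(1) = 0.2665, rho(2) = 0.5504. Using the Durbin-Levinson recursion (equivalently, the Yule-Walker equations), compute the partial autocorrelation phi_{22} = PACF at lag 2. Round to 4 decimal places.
\phi_{22} = 0.5160

The PACF at lag k is phi_{kk}, the last component of the solution
to the Yule-Walker system G_k phi = r_k where
  (G_k)_{ij} = rho(|i - j|), (r_k)_i = rho(i), i,j = 1..k.
Equivalently, Durbin-Levinson gives phi_{kk} iteratively:
  phi_{11} = rho(1)
  phi_{kk} = [rho(k) - sum_{j=1..k-1} phi_{k-1,j} rho(k-j)]
            / [1 - sum_{j=1..k-1} phi_{k-1,j} rho(j)],
  phi_{k,j} = phi_{k-1,j} - phi_{kk} phi_{k-1,k-j},  j = 1..k-1.
Step k = 1:
  phi_11 = rho(1) = 0.2665.
Step k = 2:
  phi_22 = [rho(2) - phi_11 rho(1)] / [1 - phi_11 rho(1)] = [0.5504 - (0.2665)(0.2665)] / [1 - (0.2665)(0.2665)]
         = 0.47937775 / 0.92897775 = 0.516.
Therefore phi_{22} = 0.5160.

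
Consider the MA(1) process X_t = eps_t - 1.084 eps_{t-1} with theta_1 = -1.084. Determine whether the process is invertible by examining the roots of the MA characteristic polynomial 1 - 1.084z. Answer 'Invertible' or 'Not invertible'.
\text{Not invertible}

The MA(q) characteristic polynomial is P(z) = 1 - 1.084z.
Invertibility requires all roots to lie outside the unit circle, i.e. |z| > 1 for every root.
This is linear in z: 1 + (-1.084) z = 0  =>  z = -1/(-1.084) = 0.922509,  |z| = 0.922509.
Moduli of all roots: 0.9225.
All moduli strictly greater than 1? No.
Verdict: Not invertible.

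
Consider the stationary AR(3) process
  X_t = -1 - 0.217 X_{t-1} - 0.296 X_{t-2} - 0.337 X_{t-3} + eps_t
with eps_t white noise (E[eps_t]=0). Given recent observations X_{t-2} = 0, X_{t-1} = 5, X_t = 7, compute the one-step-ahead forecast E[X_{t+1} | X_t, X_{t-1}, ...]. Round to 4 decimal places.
E[X_{t+1} \mid \mathcal F_t] = -3.9990

For an AR(p) model X_t = c + sum_i phi_i X_{t-i} + eps_t, the
one-step-ahead conditional mean is
  E[X_{t+1} | X_t, ...] = c + sum_i phi_i X_{t+1-i}.
Substitute known values:
  E[X_{t+1} | ...] = -1 + (-0.217) * (7) + (-0.296) * (5) + (-0.337) * (0)
                   = -3.9990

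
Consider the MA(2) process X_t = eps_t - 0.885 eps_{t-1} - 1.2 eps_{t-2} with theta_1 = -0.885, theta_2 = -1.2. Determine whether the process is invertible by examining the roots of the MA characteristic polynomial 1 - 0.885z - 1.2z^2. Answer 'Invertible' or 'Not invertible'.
\text{Not invertible}

The MA(q) characteristic polynomial is P(z) = 1 - 0.885z - 1.2z^2.
Invertibility requires all roots to lie outside the unit circle, i.e. |z| > 1 for every root.
Set 1 + (-0.885) z + (-1.2) z^2 = 0, i.e. a z^2 + b z + c = 0 with a = -1.2, b = -0.885, c = 1.
Discriminant D = b^2 - 4ac = (-0.885)^2 - 4*(-1.2)*1 = 0.783225 - (-4.8) = 5.583225.
D >= 0, so the roots are real: z = (-b +/- sqrt(D)) / (2a) = (0.885 +/- 2.362885) / (-2.4).
  z_1 = (0.885 + 2.362885) / (-2.4) = -1.3533,   |z_1| = 1.3533.
  z_2 = (0.885 - 2.362885) / (-2.4) = 0.6158,   |z_2| = 0.6158.
Moduli of all roots: 1.3533, 0.6158.
All moduli strictly greater than 1? No.
Verdict: Not invertible.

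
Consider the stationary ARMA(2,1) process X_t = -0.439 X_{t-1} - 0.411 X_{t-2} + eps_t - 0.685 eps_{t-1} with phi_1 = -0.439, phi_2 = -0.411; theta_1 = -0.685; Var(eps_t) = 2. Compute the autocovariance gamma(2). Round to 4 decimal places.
\gamma(2) = -0.9596

Multiply the model equation by X_{t-k} and take expectations. With theta_0 = psi_0 = 1 and psi_j the MA(infinity) weights, this gives
  gamma(k) - sum_i phi_i gamma(k-i) = c_k,
  c_k = sigma^2 * sum_{j=k..q} theta_j psi_{j-k}   (c_k = 0 for k > q),
using gamma(-m) = gamma(m).
psi-weights needed (psi_j = theta_j + sum_i phi_i psi_{j-i}):
  psi_1 = theta_1 + phi_1 = -0.685 + (-0.439) = -1.124
Right-hand sides:
  c_0 = sigma^2 (1 + theta_1 psi_1) = 2 * (1 + (-0.685)(-1.124)) = 2 * 1.76994 = 3.53988
  c_1 = sigma^2 theta_1 = 2 * (-0.685) = -1.37
  c_2 = 0
Equations for k = 0, 1, 2 (AR order 2, c_2 = 0):
  (E0) gamma(0) = phi_1 gamma(1) + phi_2 gamma(2) + c_0
  (E1) gamma(1) = phi_1 gamma(0) + phi_2 gamma(1) + c_1
  (E2) gamma(2) = phi_1 gamma(1) + phi_2 gamma(0)
From (E1): gamma(1) = A gamma(0) + B with
  A = phi_1 / (1 - phi_2) = -0.439 / 1.411 = -0.311127,   B = c_1 / (1 - phi_2) = -1.37 / 1.411 = -0.970943.
Insert (E2) into (E0): gamma(0) (1 - phi_2^2) = phi_1 (1 + phi_2) gamma(1) + c_0.
  phi_1 (1 + phi_2) = (-0.439)(0.589) = -0.258571,   1 - phi_2^2 = 0.831079.
Replace gamma(1) by A gamma(0) + B and collect gamma(0):
  gamma(0) [0.831079 - (-0.258571)(-0.311127)] = (-0.258571)(-0.970943) + 3.53988
  gamma(0) * 0.750631 = 3.790938
  gamma(0) = 3.790938 / 0.750631 = 5.050337.
  gamma(1) = A gamma(0) + B = (-0.311127)(5.050337) + (-0.970943) = -2.542238.
  gamma(2) = phi_1 gamma(1) + phi_2 gamma(0) = (-0.439)(-2.542238) + (-0.411)(5.050337) = -0.959646.
Therefore gamma(2) = -0.9596 (to 4 decimal places).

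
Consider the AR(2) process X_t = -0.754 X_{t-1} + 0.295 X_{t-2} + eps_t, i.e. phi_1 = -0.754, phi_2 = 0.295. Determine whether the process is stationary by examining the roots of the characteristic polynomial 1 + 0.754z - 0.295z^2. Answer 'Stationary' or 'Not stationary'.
\text{Not stationary}

The AR(p) characteristic polynomial is P(z) = 1 + 0.754z - 0.295z^2.
Stationarity requires all roots to lie outside the unit circle, i.e. |z| > 1 for every root.
Set 1 + (0.754) z + (-0.295) z^2 = 0, i.e. a z^2 + b z + c = 0 with a = -0.295, b = 0.754, c = 1.
Discriminant D = b^2 - 4ac = (0.754)^2 - 4*(-0.295)*1 = 0.568516 - (-1.18) = 1.748516.
D >= 0, so the roots are real: z = (-b +/- sqrt(D)) / (2a) = (-0.754 +/- 1.322315) / (-0.59).
  z_1 = (-0.754 + 1.322315) / (-0.59) = -0.9632,   |z_1| = 0.9632.
  z_2 = (-0.754 - 1.322315) / (-0.59) = 3.5192,   |z_2| = 3.5192.
Moduli of all roots: 0.9632, 3.5192.
All moduli strictly greater than 1? No.
Verdict: Not stationary.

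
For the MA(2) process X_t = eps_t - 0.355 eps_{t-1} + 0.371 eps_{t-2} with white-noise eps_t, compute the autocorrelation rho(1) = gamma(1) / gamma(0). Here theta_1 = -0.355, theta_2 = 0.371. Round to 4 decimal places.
\rho(1) = -0.3852

For an MA(q) process with theta_0 = 1, the autocovariance is
  gamma(k) = sigma^2 * sum_{i=0..q-k} theta_i * theta_{i+k},
and rho(k) = gamma(k) / gamma(0). Sigma^2 cancels.
  numerator   = (1)*(-0.355) + (-0.355)*(0.371) = -0.486705.
  denominator = (1)^2 + (-0.355)^2 + (0.371)^2 = 1.263666.
  rho(1) = -0.486705 / 1.263666 = -0.3852.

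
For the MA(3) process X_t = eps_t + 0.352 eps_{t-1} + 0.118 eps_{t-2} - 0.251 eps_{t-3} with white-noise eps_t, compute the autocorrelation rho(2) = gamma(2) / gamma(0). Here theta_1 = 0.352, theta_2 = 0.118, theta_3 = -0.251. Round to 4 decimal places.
\rho(2) = 0.0247

For an MA(q) process with theta_0 = 1, the autocovariance is
  gamma(k) = sigma^2 * sum_{i=0..q-k} theta_i * theta_{i+k},
and rho(k) = gamma(k) / gamma(0). Sigma^2 cancels.
  numerator   = (1)*(0.118) + (0.352)*(-0.251) = 0.029648.
  denominator = (1)^2 + (0.352)^2 + (0.118)^2 + (-0.251)^2 = 1.200829.
  rho(2) = 0.029648 / 1.200829 = 0.0247.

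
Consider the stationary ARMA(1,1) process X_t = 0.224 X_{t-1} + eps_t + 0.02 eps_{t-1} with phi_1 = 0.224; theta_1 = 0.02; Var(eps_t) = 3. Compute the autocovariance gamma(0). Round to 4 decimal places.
\gamma(0) = 3.1880

Multiply the model equation by X_{t-k} and take expectations. With theta_0 = psi_0 = 1 and psi_j the MA(infinity) weights, this gives
  gamma(k) - sum_i phi_i gamma(k-i) = c_k,
  c_k = sigma^2 * sum_{j=k..q} theta_j psi_{j-k}   (c_k = 0 for k > q),
using gamma(-m) = gamma(m).
psi-weights needed (psi_j = theta_j + sum_i phi_i psi_{j-i}):
  psi_1 = theta_1 + phi_1 = 0.02 + (0.224) = 0.244
Right-hand sides:
  c_0 = sigma^2 (1 + theta_1 psi_1) = 3 * (1 + (0.02)(0.244)) = 3 * 1.00488 = 3.01464
  c_1 = sigma^2 theta_1 = 3 * (0.02) = 0.06
  c_2 = 0
Equations for k = 0 and k = 1 (AR order 1):
  gamma(0) = phi_1 gamma(1) + c_0
  gamma(1) = phi_1 gamma(0) + c_1
Substituting the second into the first: gamma(0) (1 - phi_1^2) = c_0 + phi_1 c_1, so
  gamma(0) = (c_0 + phi_1 c_1) / (1 - phi_1^2) = (3.01464 + (0.224)(0.06)) / (1 - (0.224)^2) = 3.02808 / 0.949824 = 3.188043.
Therefore gamma(0) = 3.1880 (to 4 decimal places).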